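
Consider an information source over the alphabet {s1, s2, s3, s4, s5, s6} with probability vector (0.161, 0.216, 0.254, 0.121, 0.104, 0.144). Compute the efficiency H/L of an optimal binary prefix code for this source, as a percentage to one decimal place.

Entropy H = −Σ p log₂ p ≈ 2.5148 bits.
Huffman merges: 13/125+121/1000→9/40; 18/125+161/1000→61/200; 27/125+9/40→441/1000; 127/500+61/200→559/1000; 441/1000+559/1000→1. L = 253/100 ≈ 2.5300.
Efficiency = H/L = 2.5148/2.5300 = 99.4%.

99.4%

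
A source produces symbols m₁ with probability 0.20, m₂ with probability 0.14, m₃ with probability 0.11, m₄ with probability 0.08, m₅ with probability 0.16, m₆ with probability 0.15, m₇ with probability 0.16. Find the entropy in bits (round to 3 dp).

2.760 bits

H = −Σ pᵢ log₂ pᵢ.
−0.20·log₂(0.20) = 0.4644
−0.14·log₂(0.14) = 0.3971
−0.11·log₂(0.11) = 0.3503
−0.08·log₂(0.08) = 0.2915
−0.16·log₂(0.16) = 0.4230
−0.15·log₂(0.15) = 0.4105
−0.16·log₂(0.16) = 0.4230
Sum ≈ 2.7599 → 2.760 bits.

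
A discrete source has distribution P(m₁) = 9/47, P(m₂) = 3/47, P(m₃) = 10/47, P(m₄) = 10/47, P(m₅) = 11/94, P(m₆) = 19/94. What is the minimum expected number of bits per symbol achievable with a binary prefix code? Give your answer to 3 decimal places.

Repeatedly combine the two least-probable nodes; the expected code length is the sum of the merged weights.
merge 3/47 + 11/94 → 17/94
merge 17/94 + 9/47 → 35/94
merge 19/94 + 10/47 → 39/94
merge 10/47 + 35/94 → 55/94
merge 39/94 + 55/94 → 1
L = 17/94 + 35/94 + 39/94 + 55/94 + 1 = 120/47 ≈ 2.553 bits/symbol.

2.553 bits/symbol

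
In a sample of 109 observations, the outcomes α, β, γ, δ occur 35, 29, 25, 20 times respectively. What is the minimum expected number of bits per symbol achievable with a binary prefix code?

Probabilities are the counts divided by 109.
Repeatedly combine the two least-probable nodes; the expected code length is the sum of the merged weights.
merge 20/109 + 25/109 → 45/109
merge 29/109 + 35/109 → 64/109
merge 45/109 + 64/109 → 1
L = 45/109 + 64/109 + 1 = 2 bits/symbol.

2 bits/symbol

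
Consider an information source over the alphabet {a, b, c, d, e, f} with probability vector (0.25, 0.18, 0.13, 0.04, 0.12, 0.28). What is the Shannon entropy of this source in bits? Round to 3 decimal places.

H = −Σ pᵢ log₂ pᵢ.
−0.25·log₂(0.25) = 0.5000
−0.18·log₂(0.18) = 0.4453
−0.13·log₂(0.13) = 0.3826
−0.04·log₂(0.04) = 0.1858
−0.12·log₂(0.12) = 0.3671
−0.28·log₂(0.28) = 0.5142
Sum ≈ 2.3950 → 2.395 bits.

2.395 bits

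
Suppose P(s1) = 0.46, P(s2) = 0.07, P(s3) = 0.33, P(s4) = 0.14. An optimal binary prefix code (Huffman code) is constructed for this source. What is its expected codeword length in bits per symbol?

Repeatedly combine the two least-probable nodes; the expected code length is the sum of the merged weights.
merge 7/100 + 7/50 → 21/100
merge 21/100 + 33/100 → 27/50
merge 23/50 + 27/50 → 1
L = 21/100 + 27/50 + 1 = 7/4 = 1.75 bits/symbol.

1.75 bits/symbol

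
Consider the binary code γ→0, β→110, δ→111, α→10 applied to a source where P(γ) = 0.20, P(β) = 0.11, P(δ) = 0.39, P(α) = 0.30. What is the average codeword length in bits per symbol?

L̄ = Σ pᵢ·ℓᵢ = 0.20·1 + 0.11·3 + 0.39·3 + 0.30·2 = 2.3 bits/symbol.

2.3 bits/symbol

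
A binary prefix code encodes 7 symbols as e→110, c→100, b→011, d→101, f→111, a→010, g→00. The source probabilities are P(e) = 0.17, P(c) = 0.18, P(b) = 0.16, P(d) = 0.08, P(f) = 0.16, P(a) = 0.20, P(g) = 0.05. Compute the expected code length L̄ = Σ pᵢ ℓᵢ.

L̄ = Σ pᵢ·ℓᵢ = 0.17·3 + 0.18·3 + 0.16·3 + 0.08·3 + 0.16·3 + 0.20·3 + 0.05·2 = 2.95 bits/symbol.

2.95 bits/symbol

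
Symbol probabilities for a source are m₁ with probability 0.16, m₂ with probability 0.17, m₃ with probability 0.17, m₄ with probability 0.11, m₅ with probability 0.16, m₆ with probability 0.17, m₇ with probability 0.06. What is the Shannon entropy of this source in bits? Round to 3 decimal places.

2.744 bits

H = −Σ pᵢ log₂ pᵢ.
−0.16·log₂(0.16) = 0.4230
−0.17·log₂(0.17) = 0.4346
−0.17·log₂(0.17) = 0.4346
−0.11·log₂(0.11) = 0.3503
−0.16·log₂(0.16) = 0.4230
−0.17·log₂(0.17) = 0.4346
−0.06·log₂(0.06) = 0.2435
Sum ≈ 2.7436 → 2.744 bits.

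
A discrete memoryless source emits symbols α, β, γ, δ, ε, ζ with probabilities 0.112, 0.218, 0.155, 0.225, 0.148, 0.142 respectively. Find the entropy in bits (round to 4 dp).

2.5417 bits

H = −Σ pᵢ log₂ pᵢ.
−0.112·log₂(0.112) = 0.3537
−0.218·log₂(0.218) = 0.4791
−0.155·log₂(0.155) = 0.4169
−0.225·log₂(0.225) = 0.4842
−0.148·log₂(0.148) = 0.4079
−0.142·log₂(0.142) = 0.3999
Sum ≈ 2.5417 → 2.5417 bits.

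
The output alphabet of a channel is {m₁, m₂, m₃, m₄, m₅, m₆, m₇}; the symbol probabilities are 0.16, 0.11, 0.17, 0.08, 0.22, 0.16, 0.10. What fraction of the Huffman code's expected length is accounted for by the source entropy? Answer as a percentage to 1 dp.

Entropy H = −Σ p log₂ p ≈ 2.7352 bits.
Huffman merges: 2/25+1/10→9/50; 11/100+4/25→27/100; 4/25+17/100→33/100; 9/50+11/50→2/5; 27/100+33/100→3/5; 2/5+3/5→1. L = 139/50 ≈ 2.7800.
Efficiency = H/L = 2.7352/2.7800 = 98.4%.

98.4%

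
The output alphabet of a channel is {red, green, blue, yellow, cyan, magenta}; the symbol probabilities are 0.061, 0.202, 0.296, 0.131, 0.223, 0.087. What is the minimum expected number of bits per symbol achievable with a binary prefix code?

2.427 bits/symbol

Repeatedly combine the two least-probable nodes; the expected code length is the sum of the merged weights.
merge 61/1000 + 87/1000 → 37/250
merge 131/1000 + 37/250 → 279/1000
merge 101/500 + 223/1000 → 17/40
merge 279/1000 + 37/125 → 23/40
merge 17/40 + 23/40 → 1
L = 37/250 + 279/1000 + 17/40 + 23/40 + 1 = 2427/1000 = 2.427 bits/symbol.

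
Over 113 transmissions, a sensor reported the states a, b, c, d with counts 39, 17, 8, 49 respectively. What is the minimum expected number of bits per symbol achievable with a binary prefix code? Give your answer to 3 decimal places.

1.788 bits/symbol

Probabilities are the counts divided by 113.
Repeatedly combine the two least-probable nodes; the expected code length is the sum of the merged weights.
merge 8/113 + 17/113 → 25/113
merge 25/113 + 39/113 → 64/113
merge 49/113 + 64/113 → 1
L = 25/113 + 64/113 + 1 = 202/113 ≈ 1.788 bits/symbol.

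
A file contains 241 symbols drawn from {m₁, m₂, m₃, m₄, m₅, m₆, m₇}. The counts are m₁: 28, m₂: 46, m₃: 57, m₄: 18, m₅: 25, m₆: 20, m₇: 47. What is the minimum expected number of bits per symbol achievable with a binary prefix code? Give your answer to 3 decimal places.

2.726 bits/symbol

Probabilities are the counts divided by 241.
Repeatedly combine the two least-probable nodes; the expected code length is the sum of the merged weights.
merge 18/241 + 20/241 → 38/241
merge 25/241 + 28/241 → 53/241
merge 38/241 + 46/241 → 84/241
merge 47/241 + 53/241 → 100/241
merge 57/241 + 84/241 → 141/241
merge 100/241 + 141/241 → 1
L = 38/241 + 53/241 + 84/241 + 100/241 + 141/241 + 1 = 657/241 ≈ 2.726 bits/symbol.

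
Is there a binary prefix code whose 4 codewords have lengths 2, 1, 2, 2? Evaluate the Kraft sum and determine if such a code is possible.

1.25; no

With common denominator 2^2 = 4: Σ 2^(−ℓᵢ) = 1/4 + 2/4 + 1/4 + 1/4 = 5/4 = 1.25.
Kraft's inequality requires Σ ≤ 1; here Σ = 1.25 > 1, so no such prefix code exists.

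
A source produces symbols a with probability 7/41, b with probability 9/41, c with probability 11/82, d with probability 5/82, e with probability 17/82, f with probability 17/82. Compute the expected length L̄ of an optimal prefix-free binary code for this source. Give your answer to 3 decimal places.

2.561 bits/symbol

Repeatedly combine the two least-probable nodes; the expected code length is the sum of the merged weights.
merge 5/82 + 11/82 → 8/41
merge 7/41 + 8/41 → 15/41
merge 17/82 + 17/82 → 17/41
merge 9/41 + 15/41 → 24/41
merge 17/41 + 24/41 → 1
L = 8/41 + 15/41 + 17/41 + 24/41 + 1 = 105/41 ≈ 2.561 bits/symbol.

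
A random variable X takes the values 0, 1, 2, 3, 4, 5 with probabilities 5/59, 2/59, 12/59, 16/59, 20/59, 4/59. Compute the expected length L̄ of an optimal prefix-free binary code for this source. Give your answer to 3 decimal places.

2.288 bits/symbol

Repeatedly combine the two least-probable nodes; the expected code length is the sum of the merged weights.
merge 2/59 + 4/59 → 6/59
merge 5/59 + 6/59 → 11/59
merge 11/59 + 12/59 → 23/59
merge 16/59 + 20/59 → 36/59
merge 23/59 + 36/59 → 1
L = 6/59 + 11/59 + 23/59 + 36/59 + 1 = 135/59 ≈ 2.288 bits/symbol.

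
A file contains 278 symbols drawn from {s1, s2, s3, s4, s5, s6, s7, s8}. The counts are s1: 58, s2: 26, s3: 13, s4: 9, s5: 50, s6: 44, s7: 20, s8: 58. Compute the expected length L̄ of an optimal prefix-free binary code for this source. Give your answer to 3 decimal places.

2.813 bits/symbol

Probabilities are the counts divided by 278.
Repeatedly combine the two least-probable nodes; the expected code length is the sum of the merged weights.
merge 9/278 + 13/278 → 11/139
merge 10/139 + 11/139 → 21/139
merge 13/139 + 21/139 → 34/139
merge 22/139 + 25/139 → 47/139
merge 29/139 + 29/139 → 58/139
merge 34/139 + 47/139 → 81/139
merge 58/139 + 81/139 → 1
L = 11/139 + 21/139 + 34/139 + 47/139 + 58/139 + 81/139 + 1 = 391/139 ≈ 2.813 bits/symbol.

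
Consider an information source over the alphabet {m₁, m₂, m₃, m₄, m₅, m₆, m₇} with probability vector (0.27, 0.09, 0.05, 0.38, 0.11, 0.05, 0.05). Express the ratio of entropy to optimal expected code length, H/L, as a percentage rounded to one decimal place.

Entropy H = −Σ p log₂ p ≈ 2.3517 bits.
Huffman merges: 1/20+1/20→1/10; 1/20+9/100→7/50; 1/10+11/100→21/100; 7/50+21/100→7/20; 27/100+7/20→31/50; 19/50+31/50→1. L = 121/50 ≈ 2.4200.
Efficiency = H/L = 2.3517/2.4200 = 97.2%.

97.2%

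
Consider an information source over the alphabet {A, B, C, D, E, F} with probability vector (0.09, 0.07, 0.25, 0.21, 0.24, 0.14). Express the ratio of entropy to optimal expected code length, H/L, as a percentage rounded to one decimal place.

99.4%

Entropy H = −Σ p log₂ p ≈ 2.4453 bits.
Huffman merges: 7/100+9/100→4/25; 7/50+4/25→3/10; 21/100+6/25→9/20; 1/4+3/10→11/20; 9/20+11/20→1. L = 123/50 ≈ 2.4600.
Efficiency = H/L = 2.4453/2.4600 = 99.4%.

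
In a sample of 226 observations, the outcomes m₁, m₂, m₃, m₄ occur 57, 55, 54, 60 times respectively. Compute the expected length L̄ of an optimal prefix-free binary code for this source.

2 bits/symbol

Probabilities are the counts divided by 226.
Repeatedly combine the two least-probable nodes; the expected code length is the sum of the merged weights.
merge 27/113 + 55/226 → 109/226
merge 57/226 + 30/113 → 117/226
merge 109/226 + 117/226 → 1
L = 109/226 + 117/226 + 1 = 2 bits/symbol.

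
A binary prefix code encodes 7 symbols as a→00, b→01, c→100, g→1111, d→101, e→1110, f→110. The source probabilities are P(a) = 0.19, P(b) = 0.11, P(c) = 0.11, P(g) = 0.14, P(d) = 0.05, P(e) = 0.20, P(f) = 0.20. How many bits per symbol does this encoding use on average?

L̄ = Σ pᵢ·ℓᵢ = 0.19·2 + 0.11·2 + 0.11·3 + 0.14·4 + 0.05·3 + 0.20·4 + 0.20·3 = 3.04 bits/symbol.

3.04 bits/symbol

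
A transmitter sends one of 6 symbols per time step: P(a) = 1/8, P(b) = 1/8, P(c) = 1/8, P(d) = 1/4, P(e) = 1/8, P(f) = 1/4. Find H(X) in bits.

Each probability is a power of 1/2, so log₂(1/p) is an integer.
H = Σ p·log₂(1/p) = 1/8·3 + 1/8·3 + 1/8·3 + 1/4·2 + 1/8·3 + 1/4·2 = 2.5 bits.

2.5 bits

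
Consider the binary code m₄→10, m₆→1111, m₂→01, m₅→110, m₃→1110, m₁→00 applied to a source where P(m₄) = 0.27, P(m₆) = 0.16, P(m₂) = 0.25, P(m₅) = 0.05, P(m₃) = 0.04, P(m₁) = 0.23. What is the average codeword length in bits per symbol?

2.45 bits/symbol

L̄ = Σ pᵢ·ℓᵢ = 0.27·2 + 0.16·4 + 0.25·2 + 0.05·3 + 0.04·4 + 0.23·2 = 2.45 bits/symbol.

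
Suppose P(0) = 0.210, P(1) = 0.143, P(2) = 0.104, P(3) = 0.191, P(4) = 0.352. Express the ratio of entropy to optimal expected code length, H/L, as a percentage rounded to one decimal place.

Entropy H = −Σ p log₂ p ≈ 2.2001 bits.
Huffman merges: 13/125+143/1000→247/1000; 191/1000+21/100→401/1000; 247/1000+44/125→599/1000; 401/1000+599/1000→1. L = 2247/1000 ≈ 2.2470.
Efficiency = H/L = 2.2001/2.2470 = 97.9%.

97.9%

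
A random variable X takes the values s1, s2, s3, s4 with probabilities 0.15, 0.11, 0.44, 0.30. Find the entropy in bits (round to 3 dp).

1.803 bits

H = −Σ pᵢ log₂ pᵢ.
−0.15·log₂(0.15) = 0.4105
−0.11·log₂(0.11) = 0.3503
−0.44·log₂(0.44) = 0.5211
−0.30·log₂(0.30) = 0.5211
Sum ≈ 1.8031 → 1.803 bits.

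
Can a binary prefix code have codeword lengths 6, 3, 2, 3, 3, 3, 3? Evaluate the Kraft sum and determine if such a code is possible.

0.890625; yes

With common denominator 2^6 = 64: Σ 2^(−ℓᵢ) = 1/64 + 8/64 + 16/64 + 8/64 + 8/64 + 8/64 + 8/64 = 57/64 = 0.890625.
Kraft's inequality requires Σ ≤ 1; here Σ = 0.890625 ≤ 1, so such a prefix code exists.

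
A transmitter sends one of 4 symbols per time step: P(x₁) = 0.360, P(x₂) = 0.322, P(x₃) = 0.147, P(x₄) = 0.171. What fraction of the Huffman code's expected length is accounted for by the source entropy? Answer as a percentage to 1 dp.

Entropy H = −Σ p log₂ p ≈ 1.8994 bits.
Huffman merges: 147/1000+171/1000→159/500; 159/500+161/500→16/25; 9/25+16/25→1. L = 979/500 ≈ 1.9580.
Efficiency = H/L = 1.8994/1.9580 = 97.0%.

97.0%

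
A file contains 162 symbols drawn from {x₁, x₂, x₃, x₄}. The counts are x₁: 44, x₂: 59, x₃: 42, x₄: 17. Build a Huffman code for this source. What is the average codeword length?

2 bits/symbol

Probabilities are the counts divided by 162.
Repeatedly combine the two least-probable nodes; the expected code length is the sum of the merged weights.
merge 17/162 + 7/27 → 59/162
merge 22/81 + 59/162 → 103/162
merge 59/162 + 103/162 → 1
L = 59/162 + 103/162 + 1 = 2 bits/symbol.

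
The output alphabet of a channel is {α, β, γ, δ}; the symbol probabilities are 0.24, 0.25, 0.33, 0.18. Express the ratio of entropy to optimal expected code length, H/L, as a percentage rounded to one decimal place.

98.4%

Entropy H = −Σ p log₂ p ≈ 1.9673 bits.
Huffman merges: 9/50+6/25→21/50; 1/4+33/100→29/50; 21/50+29/50→1. L = 2 ≈ 2.0000.
Efficiency = H/L = 1.9673/2.0000 = 98.4%.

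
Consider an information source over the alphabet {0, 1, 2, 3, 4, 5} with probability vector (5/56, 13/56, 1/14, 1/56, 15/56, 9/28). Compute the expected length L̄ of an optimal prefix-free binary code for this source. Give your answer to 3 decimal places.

2.268 bits/symbol

Repeatedly combine the two least-probable nodes; the expected code length is the sum of the merged weights.
merge 1/56 + 1/14 → 5/56
merge 5/56 + 5/56 → 5/28
merge 5/28 + 13/56 → 23/56
merge 15/56 + 9/28 → 33/56
merge 23/56 + 33/56 → 1
L = 5/56 + 5/28 + 23/56 + 33/56 + 1 = 127/56 ≈ 2.268 bits/symbol.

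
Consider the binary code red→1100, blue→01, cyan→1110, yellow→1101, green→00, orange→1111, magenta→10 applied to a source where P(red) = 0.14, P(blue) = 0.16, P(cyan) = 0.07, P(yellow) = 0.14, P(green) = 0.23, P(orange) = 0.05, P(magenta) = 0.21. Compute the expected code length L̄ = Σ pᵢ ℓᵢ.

L̄ = Σ pᵢ·ℓᵢ = 0.14·4 + 0.16·2 + 0.07·4 + 0.14·4 + 0.23·2 + 0.05·4 + 0.21·2 = 2.8 bits/symbol.

2.8 bits/symbol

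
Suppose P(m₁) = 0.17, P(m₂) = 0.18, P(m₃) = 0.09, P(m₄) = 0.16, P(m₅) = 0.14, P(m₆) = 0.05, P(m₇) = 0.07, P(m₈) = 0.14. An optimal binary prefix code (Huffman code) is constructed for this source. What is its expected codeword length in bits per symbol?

Repeatedly combine the two least-probable nodes; the expected code length is the sum of the merged weights.
merge 1/20 + 7/100 → 3/25
merge 9/100 + 3/25 → 21/100
merge 7/50 + 7/50 → 7/25
merge 4/25 + 17/100 → 33/100
merge 9/50 + 21/100 → 39/100
merge 7/25 + 33/100 → 61/100
merge 39/100 + 61/100 → 1
L = 3/25 + 21/100 + 7/25 + 33/100 + 39/100 + 61/100 + 1 = 147/50 = 2.94 bits/symbol.

2.94 bits/symbol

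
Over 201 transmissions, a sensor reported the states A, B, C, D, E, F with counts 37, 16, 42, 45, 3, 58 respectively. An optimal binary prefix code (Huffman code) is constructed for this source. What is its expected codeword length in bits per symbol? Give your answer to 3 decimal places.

Probabilities are the counts divided by 201.
Repeatedly combine the two least-probable nodes; the expected code length is the sum of the merged weights.
merge 1/67 + 16/201 → 19/201
merge 19/201 + 37/201 → 56/201
merge 14/67 + 15/67 → 29/67
merge 56/201 + 58/201 → 38/67
merge 29/67 + 38/67 → 1
L = 19/201 + 56/201 + 29/67 + 38/67 + 1 = 159/67 ≈ 2.373 bits/symbol.

2.373 bits/symbol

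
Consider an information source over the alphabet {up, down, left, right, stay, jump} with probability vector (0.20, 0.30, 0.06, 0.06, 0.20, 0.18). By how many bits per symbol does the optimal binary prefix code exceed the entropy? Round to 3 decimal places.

0.038 bits

Entropy H = −Σ p log₂ p ≈ 2.3822 bits.
Huffman merges: 3/50+3/50→3/25; 3/25+9/50→3/10; 1/5+1/5→2/5; 3/10+3/10→3/5; 2/5+3/5→1. L = 121/50 ≈ 2.4200.
L − H = 2.4200 − 2.3822 = 0.038 bits.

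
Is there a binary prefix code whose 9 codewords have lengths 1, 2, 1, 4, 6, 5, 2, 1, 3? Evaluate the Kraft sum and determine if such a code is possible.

2.234375; no

With common denominator 2^6 = 64: Σ 2^(−ℓᵢ) = 32/64 + 16/64 + 32/64 + 4/64 + 1/64 + 2/64 + 16/64 + 32/64 + 8/64 = 143/64 = 2.234375.
Kraft's inequality requires Σ ≤ 1; here Σ = 2.234375 > 1, so no such prefix code exists.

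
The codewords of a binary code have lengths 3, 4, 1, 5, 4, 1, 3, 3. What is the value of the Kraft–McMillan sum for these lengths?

With common denominator 2^5 = 32: Σ 2^(−ℓᵢ) = 4/32 + 2/32 + 16/32 + 1/32 + 2/32 + 16/32 + 4/32 + 4/32 = 49/32 = 1.53125.

1.53125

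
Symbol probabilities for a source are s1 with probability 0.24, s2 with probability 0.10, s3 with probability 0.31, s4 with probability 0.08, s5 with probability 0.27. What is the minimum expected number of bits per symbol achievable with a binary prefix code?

2.18 bits/symbol

Repeatedly combine the two least-probable nodes; the expected code length is the sum of the merged weights.
merge 2/25 + 1/10 → 9/50
merge 9/50 + 6/25 → 21/50
merge 27/100 + 31/100 → 29/50
merge 21/50 + 29/50 → 1
L = 9/50 + 21/50 + 29/50 + 1 = 109/50 = 2.18 bits/symbol.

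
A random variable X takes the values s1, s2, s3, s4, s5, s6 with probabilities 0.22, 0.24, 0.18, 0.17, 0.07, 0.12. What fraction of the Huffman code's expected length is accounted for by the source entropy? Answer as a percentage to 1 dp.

Entropy H = −Σ p log₂ p ≈ 2.4902 bits.
Huffman merges: 7/100+3/25→19/100; 17/100+9/50→7/20; 19/100+11/50→41/100; 6/25+7/20→59/100; 41/100+59/100→1. L = 127/50 ≈ 2.5400.
Efficiency = H/L = 2.4902/2.5400 = 98.0%.

98.0%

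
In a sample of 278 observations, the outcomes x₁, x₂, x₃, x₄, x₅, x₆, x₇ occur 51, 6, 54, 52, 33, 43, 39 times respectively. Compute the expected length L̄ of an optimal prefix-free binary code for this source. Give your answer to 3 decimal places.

Probabilities are the counts divided by 278.
Repeatedly combine the two least-probable nodes; the expected code length is the sum of the merged weights.
merge 3/139 + 33/278 → 39/278
merge 39/278 + 39/278 → 39/139
merge 43/278 + 51/278 → 47/139
merge 26/139 + 27/139 → 53/139
merge 39/139 + 47/139 → 86/139
merge 53/139 + 86/139 → 1
L = 39/278 + 39/139 + 47/139 + 53/139 + 86/139 + 1 = 767/278 ≈ 2.759 bits/symbol.

2.759 bits/symbol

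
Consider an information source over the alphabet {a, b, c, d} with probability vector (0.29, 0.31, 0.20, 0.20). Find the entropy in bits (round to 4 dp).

H = −Σ pᵢ log₂ pᵢ.
−0.29·log₂(0.29) = 0.5179
−0.31·log₂(0.31) = 0.5238
−0.20·log₂(0.20) = 0.4644
−0.20·log₂(0.20) = 0.4644
Sum ≈ 1.9705 → 1.9705 bits.

1.9705 bits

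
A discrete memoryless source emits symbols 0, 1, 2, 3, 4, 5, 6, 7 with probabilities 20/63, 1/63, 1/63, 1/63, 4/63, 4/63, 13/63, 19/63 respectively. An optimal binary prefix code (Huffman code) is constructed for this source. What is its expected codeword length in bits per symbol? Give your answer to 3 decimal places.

2.365 bits/symbol

Repeatedly combine the two least-probable nodes; the expected code length is the sum of the merged weights.
merge 1/63 + 1/63 → 2/63
merge 1/63 + 2/63 → 1/21
merge 1/21 + 4/63 → 1/9
merge 4/63 + 1/9 → 11/63
merge 11/63 + 13/63 → 8/21
merge 19/63 + 20/63 → 13/21
merge 8/21 + 13/21 → 1
L = 2/63 + 1/21 + 1/9 + 11/63 + 8/21 + 13/21 + 1 = 149/63 ≈ 2.365 bits/symbol.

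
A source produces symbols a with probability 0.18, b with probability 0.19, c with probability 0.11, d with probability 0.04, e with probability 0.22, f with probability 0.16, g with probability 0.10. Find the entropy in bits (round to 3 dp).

H = −Σ pᵢ log₂ pᵢ.
−0.18·log₂(0.18) = 0.4453
−0.19·log₂(0.19) = 0.4552
−0.11·log₂(0.11) = 0.3503
−0.04·log₂(0.04) = 0.1858
−0.22·log₂(0.22) = 0.4806
−0.16·log₂(0.16) = 0.4230
−0.10·log₂(0.10) = 0.3322
Sum ≈ 2.6724 → 2.672 bits.

2.672 bits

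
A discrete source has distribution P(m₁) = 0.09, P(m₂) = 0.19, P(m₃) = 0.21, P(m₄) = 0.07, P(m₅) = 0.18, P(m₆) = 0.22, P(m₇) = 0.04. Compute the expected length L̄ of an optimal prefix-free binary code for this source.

2.68 bits/symbol

Repeatedly combine the two least-probable nodes; the expected code length is the sum of the merged weights.
merge 1/25 + 7/100 → 11/100
merge 9/100 + 11/100 → 1/5
merge 9/50 + 19/100 → 37/100
merge 1/5 + 21/100 → 41/100
merge 11/50 + 37/100 → 59/100
merge 41/100 + 59/100 → 1
L = 11/100 + 1/5 + 37/100 + 41/100 + 59/100 + 1 = 67/25 = 2.68 bits/symbol.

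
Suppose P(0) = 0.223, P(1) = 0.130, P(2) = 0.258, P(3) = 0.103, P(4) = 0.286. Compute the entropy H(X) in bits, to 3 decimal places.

H = −Σ pᵢ log₂ pᵢ.
−0.223·log₂(0.223) = 0.4828
−0.130·log₂(0.130) = 0.3826
−0.258·log₂(0.258) = 0.5043
−0.103·log₂(0.103) = 0.3378
−0.286·log₂(0.286) = 0.5165
Sum ≈ 2.2239 → 2.224 bits.

2.224 bits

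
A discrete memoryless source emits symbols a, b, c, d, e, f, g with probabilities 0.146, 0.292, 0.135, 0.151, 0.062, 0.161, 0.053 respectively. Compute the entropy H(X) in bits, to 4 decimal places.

H = −Σ pᵢ log₂ pᵢ.
−0.146·log₂(0.146) = 0.4053
−0.292·log₂(0.292) = 0.5186
−0.135·log₂(0.135) = 0.3900
−0.151·log₂(0.151) = 0.4118
−0.062·log₂(0.062) = 0.2487
−0.161·log₂(0.161) = 0.4242
−0.053·log₂(0.053) = 0.2246
Sum ≈ 2.6233 → 2.6233 bits.

2.6233 bits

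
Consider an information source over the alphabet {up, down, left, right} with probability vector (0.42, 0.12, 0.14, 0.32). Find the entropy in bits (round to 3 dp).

1.816 bits

H = −Σ pᵢ log₂ pᵢ.
−0.42·log₂(0.42) = 0.5256
−0.12·log₂(0.12) = 0.3671
−0.14·log₂(0.14) = 0.3971
−0.32·log₂(0.32) = 0.5260
Sum ≈ 1.8159 → 1.816 bits.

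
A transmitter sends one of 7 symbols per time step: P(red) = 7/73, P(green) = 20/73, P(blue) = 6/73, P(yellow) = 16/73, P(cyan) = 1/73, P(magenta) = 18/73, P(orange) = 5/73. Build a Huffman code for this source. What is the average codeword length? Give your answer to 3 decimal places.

2.507 bits/symbol

Repeatedly combine the two least-probable nodes; the expected code length is the sum of the merged weights.
merge 1/73 + 5/73 → 6/73
merge 6/73 + 6/73 → 12/73
merge 7/73 + 12/73 → 19/73
merge 16/73 + 18/73 → 34/73
merge 19/73 + 20/73 → 39/73
merge 34/73 + 39/73 → 1
L = 6/73 + 12/73 + 19/73 + 34/73 + 39/73 + 1 = 183/73 ≈ 2.507 bits/symbol.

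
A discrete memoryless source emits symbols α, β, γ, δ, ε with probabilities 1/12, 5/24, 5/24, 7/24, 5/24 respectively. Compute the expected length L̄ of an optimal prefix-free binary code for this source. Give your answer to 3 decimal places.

Repeatedly combine the two least-probable nodes; the expected code length is the sum of the merged weights.
merge 1/12 + 5/24 → 7/24
merge 5/24 + 5/24 → 5/12
merge 7/24 + 7/24 → 7/12
merge 5/12 + 7/12 → 1
L = 7/24 + 5/12 + 7/12 + 1 = 55/24 ≈ 2.292 bits/symbol.

2.292 bits/symbol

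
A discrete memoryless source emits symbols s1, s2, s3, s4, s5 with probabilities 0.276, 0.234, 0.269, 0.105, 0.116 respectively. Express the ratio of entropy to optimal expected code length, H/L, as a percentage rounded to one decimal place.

99.7%

Entropy H = −Σ p log₂ p ≈ 2.2144 bits.
Huffman merges: 21/200+29/250→221/1000; 221/1000+117/500→91/200; 269/1000+69/250→109/200; 91/200+109/200→1. L = 2221/1000 ≈ 2.2210.
Efficiency = H/L = 2.2144/2.2210 = 99.7%.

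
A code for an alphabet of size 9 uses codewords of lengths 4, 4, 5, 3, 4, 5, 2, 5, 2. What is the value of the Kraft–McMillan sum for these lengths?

With common denominator 2^5 = 32: Σ 2^(−ℓᵢ) = 2/32 + 2/32 + 1/32 + 4/32 + 2/32 + 1/32 + 8/32 + 1/32 + 8/32 = 29/32 = 0.90625.

0.90625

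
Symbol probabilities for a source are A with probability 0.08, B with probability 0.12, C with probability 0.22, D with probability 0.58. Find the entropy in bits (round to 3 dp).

1.595 bits

H = −Σ pᵢ log₂ pᵢ.
−0.08·log₂(0.08) = 0.2915
−0.12·log₂(0.12) = 0.3671
−0.22·log₂(0.22) = 0.4806
−0.58·log₂(0.58) = 0.4558
Sum ≈ 1.5950 → 1.595 bits.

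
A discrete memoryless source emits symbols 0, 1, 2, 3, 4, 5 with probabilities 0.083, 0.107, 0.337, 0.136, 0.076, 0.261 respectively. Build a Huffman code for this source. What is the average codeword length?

2.402 bits/symbol

Repeatedly combine the two least-probable nodes; the expected code length is the sum of the merged weights.
merge 19/250 + 83/1000 → 159/1000
merge 107/1000 + 17/125 → 243/1000
merge 159/1000 + 243/1000 → 201/500
merge 261/1000 + 337/1000 → 299/500
merge 201/500 + 299/500 → 1
L = 159/1000 + 243/1000 + 201/500 + 299/500 + 1 = 1201/500 = 2.402 bits/symbol.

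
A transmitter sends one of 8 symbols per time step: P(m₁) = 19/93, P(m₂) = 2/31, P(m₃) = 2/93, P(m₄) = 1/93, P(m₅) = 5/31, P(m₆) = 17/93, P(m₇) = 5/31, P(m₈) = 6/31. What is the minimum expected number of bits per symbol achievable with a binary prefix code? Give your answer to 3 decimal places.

2.731 bits/symbol

Repeatedly combine the two least-probable nodes; the expected code length is the sum of the merged weights.
merge 1/93 + 2/93 → 1/31
merge 1/31 + 2/31 → 3/31
merge 3/31 + 5/31 → 8/31
merge 5/31 + 17/93 → 32/93
merge 6/31 + 19/93 → 37/93
merge 8/31 + 32/93 → 56/93
merge 37/93 + 56/93 → 1
L = 1/31 + 3/31 + 8/31 + 32/93 + 37/93 + 56/93 + 1 = 254/93 ≈ 2.731 bits/symbol.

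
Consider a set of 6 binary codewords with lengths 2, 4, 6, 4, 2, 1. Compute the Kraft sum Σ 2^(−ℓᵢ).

With common denominator 2^6 = 64: Σ 2^(−ℓᵢ) = 16/64 + 4/64 + 1/64 + 4/64 + 16/64 + 32/64 = 73/64 = 1.140625.

1.140625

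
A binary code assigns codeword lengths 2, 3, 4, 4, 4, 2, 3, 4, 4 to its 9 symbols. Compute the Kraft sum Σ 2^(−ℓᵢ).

With common denominator 2^4 = 16: Σ 2^(−ℓᵢ) = 4/16 + 2/16 + 1/16 + 1/16 + 1/16 + 4/16 + 2/16 + 1/16 + 1/16 = 17/16 = 1.0625.

1.0625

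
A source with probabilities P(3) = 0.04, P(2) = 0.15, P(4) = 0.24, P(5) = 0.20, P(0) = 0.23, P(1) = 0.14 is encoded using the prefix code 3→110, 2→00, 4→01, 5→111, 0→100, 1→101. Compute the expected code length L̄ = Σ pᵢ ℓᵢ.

L̄ = Σ pᵢ·ℓᵢ = 0.04·3 + 0.15·2 + 0.24·2 + 0.20·3 + 0.23·3 + 0.14·3 = 2.61 bits/symbol.

2.61 bits/symbol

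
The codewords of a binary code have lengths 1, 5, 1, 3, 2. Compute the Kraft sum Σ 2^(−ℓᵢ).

1.40625

With common denominator 2^5 = 32: Σ 2^(−ℓᵢ) = 16/32 + 1/32 + 16/32 + 4/32 + 8/32 = 45/32 = 1.40625.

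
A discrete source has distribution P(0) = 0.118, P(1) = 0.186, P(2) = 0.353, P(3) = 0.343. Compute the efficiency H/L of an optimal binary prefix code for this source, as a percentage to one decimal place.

Entropy H = −Σ p log₂ p ≈ 1.8750 bits.
Huffman merges: 59/500+93/500→38/125; 38/125+343/1000→647/1000; 353/1000+647/1000→1. L = 1951/1000 ≈ 1.9510.
Efficiency = H/L = 1.8750/1.9510 = 96.1%.

96.1%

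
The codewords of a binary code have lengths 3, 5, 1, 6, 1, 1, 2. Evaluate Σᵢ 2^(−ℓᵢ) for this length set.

With common denominator 2^6 = 64: Σ 2^(−ℓᵢ) = 8/64 + 2/64 + 32/64 + 1/64 + 32/64 + 32/64 + 16/64 = 123/64 = 1.921875.

1.921875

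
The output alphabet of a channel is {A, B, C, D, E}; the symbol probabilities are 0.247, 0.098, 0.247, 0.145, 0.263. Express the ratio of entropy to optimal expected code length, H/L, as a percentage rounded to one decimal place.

99.7%

Entropy H = −Σ p log₂ p ≈ 2.2357 bits.
Huffman merges: 49/500+29/200→243/1000; 243/1000+247/1000→49/100; 247/1000+263/1000→51/100; 49/100+51/100→1. L = 2243/1000 ≈ 2.2430.
Efficiency = H/L = 2.2357/2.2430 = 99.7%.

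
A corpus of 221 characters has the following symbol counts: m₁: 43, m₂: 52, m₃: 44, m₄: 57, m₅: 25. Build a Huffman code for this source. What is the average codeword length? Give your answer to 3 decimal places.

2.308 bits/symbol

Probabilities are the counts divided by 221.
Repeatedly combine the two least-probable nodes; the expected code length is the sum of the merged weights.
merge 25/221 + 43/221 → 4/13
merge 44/221 + 4/17 → 96/221
merge 57/221 + 4/13 → 125/221
merge 96/221 + 125/221 → 1
L = 4/13 + 96/221 + 125/221 + 1 = 30/13 ≈ 2.308 bits/symbol.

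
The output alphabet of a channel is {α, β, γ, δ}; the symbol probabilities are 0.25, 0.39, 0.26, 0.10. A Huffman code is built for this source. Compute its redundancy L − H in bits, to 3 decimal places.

Entropy H = −Σ p log₂ p ≈ 1.8673 bits.
Huffman merges: 1/10+1/4→7/20; 13/50+7/20→61/100; 39/100+61/100→1. L = 49/25 ≈ 1.9600.
L − H = 1.9600 − 1.8673 = 0.093 bits.

0.093 bits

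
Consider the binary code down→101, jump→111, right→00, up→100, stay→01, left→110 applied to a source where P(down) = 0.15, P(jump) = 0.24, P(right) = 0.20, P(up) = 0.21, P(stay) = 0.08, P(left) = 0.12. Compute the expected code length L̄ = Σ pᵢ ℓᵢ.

2.72 bits/symbol

L̄ = Σ pᵢ·ℓᵢ = 0.15·3 + 0.24·3 + 0.20·2 + 0.21·3 + 0.08·2 + 0.12·3 = 2.72 bits/symbol.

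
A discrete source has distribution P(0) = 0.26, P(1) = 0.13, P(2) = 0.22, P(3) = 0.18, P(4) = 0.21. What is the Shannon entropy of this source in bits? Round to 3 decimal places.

2.287 bits

H = −Σ pᵢ log₂ pᵢ.
−0.26·log₂(0.26) = 0.5053
−0.13·log₂(0.13) = 0.3826
−0.22·log₂(0.22) = 0.4806
−0.18·log₂(0.18) = 0.4453
−0.21·log₂(0.21) = 0.4728
Sum ≈ 2.2866 → 2.287 bits.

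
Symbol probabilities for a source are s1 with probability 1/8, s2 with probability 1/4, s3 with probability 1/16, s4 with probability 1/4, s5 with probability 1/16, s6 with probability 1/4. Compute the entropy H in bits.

2.375 bits

Each probability is a power of 1/2, so log₂(1/p) is an integer.
H = Σ p·log₂(1/p) = 1/8·3 + 1/4·2 + 1/16·4 + 1/4·2 + 1/16·4 + 1/4·2 = 2.375 bits.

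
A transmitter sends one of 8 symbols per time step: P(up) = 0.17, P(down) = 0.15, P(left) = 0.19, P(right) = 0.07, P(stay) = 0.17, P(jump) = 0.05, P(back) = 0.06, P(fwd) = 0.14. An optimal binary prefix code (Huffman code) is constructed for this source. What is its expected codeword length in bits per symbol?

Repeatedly combine the two least-probable nodes; the expected code length is the sum of the merged weights.
merge 1/20 + 3/50 → 11/100
merge 7/100 + 11/100 → 9/50
merge 7/50 + 3/20 → 29/100
merge 17/100 + 17/100 → 17/50
merge 9/50 + 19/100 → 37/100
merge 29/100 + 17/50 → 63/100
merge 37/100 + 63/100 → 1
L = 11/100 + 9/50 + 29/100 + 17/50 + 37/100 + 63/100 + 1 = 73/25 = 2.92 bits/symbol.

2.92 bits/symbol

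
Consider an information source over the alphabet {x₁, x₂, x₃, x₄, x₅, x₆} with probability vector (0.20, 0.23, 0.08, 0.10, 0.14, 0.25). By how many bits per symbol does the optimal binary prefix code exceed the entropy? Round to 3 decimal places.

0.027 bits

Entropy H = −Σ p log₂ p ≈ 2.4729 bits.
Huffman merges: 2/25+1/10→9/50; 7/50+9/50→8/25; 1/5+23/100→43/100; 1/4+8/25→57/100; 43/100+57/100→1. L = 5/2 ≈ 2.5000.
L − H = 2.5000 − 2.4729 = 0.027 bits.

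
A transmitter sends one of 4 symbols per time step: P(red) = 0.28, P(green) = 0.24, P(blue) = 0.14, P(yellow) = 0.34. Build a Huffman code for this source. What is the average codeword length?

Repeatedly combine the two least-probable nodes; the expected code length is the sum of the merged weights.
merge 7/50 + 6/25 → 19/50
merge 7/25 + 17/50 → 31/50
merge 19/50 + 31/50 → 1
L = 19/50 + 31/50 + 1 = 2 bits/symbol.

2 bits/symbol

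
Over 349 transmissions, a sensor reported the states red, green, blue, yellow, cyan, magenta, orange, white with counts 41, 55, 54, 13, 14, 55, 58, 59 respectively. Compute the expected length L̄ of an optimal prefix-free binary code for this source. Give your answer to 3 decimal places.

Probabilities are the counts divided by 349.
Repeatedly combine the two least-probable nodes; the expected code length is the sum of the merged weights.
merge 13/349 + 14/349 → 27/349
merge 27/349 + 41/349 → 68/349
merge 54/349 + 55/349 → 109/349
merge 55/349 + 58/349 → 113/349
merge 59/349 + 68/349 → 127/349
merge 109/349 + 113/349 → 222/349
merge 127/349 + 222/349 → 1
L = 27/349 + 68/349 + 109/349 + 113/349 + 127/349 + 222/349 + 1 = 1015/349 ≈ 2.908 bits/symbol.

2.908 bits/symbol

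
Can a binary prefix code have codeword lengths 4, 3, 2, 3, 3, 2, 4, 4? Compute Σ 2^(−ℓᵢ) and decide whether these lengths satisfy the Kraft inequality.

1.0625; no

With common denominator 2^4 = 16: Σ 2^(−ℓᵢ) = 1/16 + 2/16 + 4/16 + 2/16 + 2/16 + 4/16 + 1/16 + 1/16 = 17/16 = 1.0625.
Kraft's inequality requires Σ ≤ 1; here Σ = 1.0625 > 1, so no such prefix code exists.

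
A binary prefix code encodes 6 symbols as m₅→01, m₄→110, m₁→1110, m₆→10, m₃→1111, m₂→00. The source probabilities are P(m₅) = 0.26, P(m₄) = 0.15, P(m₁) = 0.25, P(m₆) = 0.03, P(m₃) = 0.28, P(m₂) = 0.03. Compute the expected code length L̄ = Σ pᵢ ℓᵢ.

3.21 bits/symbol

L̄ = Σ pᵢ·ℓᵢ = 0.26·2 + 0.15·3 + 0.25·4 + 0.03·2 + 0.28·4 + 0.03·2 = 3.21 bits/symbol.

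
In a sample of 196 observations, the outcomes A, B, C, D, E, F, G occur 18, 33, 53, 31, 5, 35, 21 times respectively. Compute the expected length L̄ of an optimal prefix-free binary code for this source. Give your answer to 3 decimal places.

2.668 bits/symbol

Probabilities are the counts divided by 196.
Repeatedly combine the two least-probable nodes; the expected code length is the sum of the merged weights.
merge 5/196 + 9/98 → 23/196
merge 3/28 + 23/196 → 11/49
merge 31/196 + 33/196 → 16/49
merge 5/28 + 11/49 → 79/196
merge 53/196 + 16/49 → 117/196
merge 79/196 + 117/196 → 1
L = 23/196 + 11/49 + 16/49 + 79/196 + 117/196 + 1 = 523/196 ≈ 2.668 bits/symbol.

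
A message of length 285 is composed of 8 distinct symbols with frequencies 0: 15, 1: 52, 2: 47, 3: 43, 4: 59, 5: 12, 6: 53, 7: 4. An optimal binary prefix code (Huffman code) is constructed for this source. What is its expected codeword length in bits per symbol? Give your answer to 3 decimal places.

2.772 bits/symbol

Probabilities are the counts divided by 285.
Repeatedly combine the two least-probable nodes; the expected code length is the sum of the merged weights.
merge 4/285 + 4/95 → 16/285
merge 1/19 + 16/285 → 31/285
merge 31/285 + 43/285 → 74/285
merge 47/285 + 52/285 → 33/95
merge 53/285 + 59/285 → 112/285
merge 74/285 + 33/95 → 173/285
merge 112/285 + 173/285 → 1
L = 16/285 + 31/285 + 74/285 + 33/95 + 112/285 + 173/285 + 1 = 158/57 ≈ 2.772 bits/symbol.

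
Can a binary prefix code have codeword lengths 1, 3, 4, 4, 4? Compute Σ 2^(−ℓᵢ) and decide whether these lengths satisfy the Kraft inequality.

With common denominator 2^4 = 16: Σ 2^(−ℓᵢ) = 8/16 + 2/16 + 1/16 + 1/16 + 1/16 = 13/16 = 0.8125.
Kraft's inequality requires Σ ≤ 1; here Σ = 0.8125 ≤ 1, so such a prefix code exists.

0.8125; yes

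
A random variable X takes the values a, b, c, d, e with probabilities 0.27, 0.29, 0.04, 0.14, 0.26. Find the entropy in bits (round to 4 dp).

H = −Σ pᵢ log₂ pᵢ.
−0.27·log₂(0.27) = 0.5100
−0.29·log₂(0.29) = 0.5179
−0.04·log₂(0.04) = 0.1858
−0.14·log₂(0.14) = 0.3971
−0.26·log₂(0.26) = 0.5053
Sum ≈ 2.1161 → 2.1161 bits.

2.1161 bits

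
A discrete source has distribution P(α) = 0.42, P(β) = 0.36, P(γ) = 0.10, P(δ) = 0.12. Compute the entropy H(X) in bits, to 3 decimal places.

1.756 bits

H = −Σ pᵢ log₂ pᵢ.
−0.42·log₂(0.42) = 0.5256
−0.36·log₂(0.36) = 0.5306
−0.10·log₂(0.10) = 0.3322
−0.12·log₂(0.12) = 0.3671
Sum ≈ 1.7555 → 1.756 bits.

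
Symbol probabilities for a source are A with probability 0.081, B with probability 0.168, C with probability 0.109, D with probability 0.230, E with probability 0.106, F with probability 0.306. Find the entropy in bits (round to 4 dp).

H = −Σ pᵢ log₂ pᵢ.
−0.081·log₂(0.081) = 0.2937
−0.168·log₂(0.168) = 0.4323
−0.109·log₂(0.109) = 0.3485
−0.230·log₂(0.230) = 0.4877
−0.106·log₂(0.106) = 0.3432
−0.306·log₂(0.306) = 0.5228
Sum ≈ 2.4282 → 2.4282 bits.

2.4282 bits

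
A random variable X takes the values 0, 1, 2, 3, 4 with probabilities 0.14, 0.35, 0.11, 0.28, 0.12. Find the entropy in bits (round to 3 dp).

H = −Σ pᵢ log₂ pᵢ.
−0.14·log₂(0.14) = 0.3971
−0.35·log₂(0.35) = 0.5301
−0.11·log₂(0.11) = 0.3503
−0.28·log₂(0.28) = 0.5142
−0.12·log₂(0.12) = 0.3671
Sum ≈ 2.1588 → 2.159 bits.

2.159 bits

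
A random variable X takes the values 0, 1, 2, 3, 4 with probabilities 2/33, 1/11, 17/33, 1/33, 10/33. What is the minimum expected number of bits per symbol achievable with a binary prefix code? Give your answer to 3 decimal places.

Repeatedly combine the two least-probable nodes; the expected code length is the sum of the merged weights.
merge 1/33 + 2/33 → 1/11
merge 1/11 + 1/11 → 2/11
merge 2/11 + 10/33 → 16/33
merge 16/33 + 17/33 → 1
L = 1/11 + 2/11 + 16/33 + 1 = 58/33 ≈ 1.758 bits/symbol.

1.758 bits/symbol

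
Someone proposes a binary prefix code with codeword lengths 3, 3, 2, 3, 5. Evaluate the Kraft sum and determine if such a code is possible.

With common denominator 2^5 = 32: Σ 2^(−ℓᵢ) = 4/32 + 4/32 + 8/32 + 4/32 + 1/32 = 21/32 = 0.65625.
Kraft's inequality requires Σ ≤ 1; here Σ = 0.65625 ≤ 1, so such a prefix code exists.

0.65625; yes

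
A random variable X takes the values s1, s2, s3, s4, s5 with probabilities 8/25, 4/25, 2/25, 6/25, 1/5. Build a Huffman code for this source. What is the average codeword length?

Repeatedly combine the two least-probable nodes; the expected code length is the sum of the merged weights.
merge 2/25 + 4/25 → 6/25
merge 1/5 + 6/25 → 11/25
merge 6/25 + 8/25 → 14/25
merge 11/25 + 14/25 → 1
L = 6/25 + 11/25 + 14/25 + 1 = 56/25 = 2.24 bits/symbol.

2.24 bits/symbol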